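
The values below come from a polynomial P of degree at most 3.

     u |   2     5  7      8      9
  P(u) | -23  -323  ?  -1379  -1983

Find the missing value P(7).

The 4 known points determine the degree-3 polynomial uniquely.
Write P(u) = au^3 + bu^2 + cu + d. Substituting each data point gives a linear system:
  8a + 4b + 2c + d = -23
  125a + 25b + 5c + d = -323
  512a + 64b + 8c + d = -1379
  729a + 81b + 9c + d = -1983
Solving the system yields a = -3, b = 3, c = -4, d = -3.
So P(u) = -3u³ + 3u² - 4u - 3.
Then P(7) = -913.

-913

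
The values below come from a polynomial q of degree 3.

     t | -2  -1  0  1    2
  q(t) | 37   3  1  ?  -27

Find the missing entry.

On equispaced nodes a degree-3 polynomial has vanishing fourth forward difference, so
  q(-2) - 4·q(-1) + 6·q(0) - 4·q(1) + q(2) = 0.
Substituting the known values and solving for q(1):
  -4·q(1) = -4
  q(1) = 1.

1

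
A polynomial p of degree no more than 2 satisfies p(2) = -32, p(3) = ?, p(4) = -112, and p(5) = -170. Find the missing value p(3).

The 3 known points determine the degree-2 polynomial uniquely.
Write p(x) = ax^2 + bx + c. Substituting each data point gives a linear system:
  4a + 2b + c = -32
  16a + 4b + c = -112
  25a + 5b + c = -170
Solving the system yields a = -6, b = -4, c = 0.
So p(x) = -6x^2 - 4x.
Then p(3) = -66.

-66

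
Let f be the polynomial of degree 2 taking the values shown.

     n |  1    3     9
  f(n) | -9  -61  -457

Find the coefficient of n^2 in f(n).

-5

Write f(n) = an^2 + bn + c. Substituting each data point gives a linear system:
  a + b + c = -9
  9a + 3b + c = -61
  81a + 9b + c = -457
Solving the system yields a = -5, b = -6, c = 2.
So f(n) = -5n^2 - 6n + 2.
The leading coefficient is -5.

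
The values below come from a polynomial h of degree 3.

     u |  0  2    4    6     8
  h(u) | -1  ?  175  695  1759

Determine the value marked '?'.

The 4 known points determine the degree-3 polynomial uniquely.
Write h(u) = au^3 + bu^2 + cu + d. Substituting each data point gives a linear system:
  d = -1
  64a + 16b + 4c + d = 175
  216a + 36b + 6c + d = 695
  512a + 64b + 8c + d = 1759
Solving the system yields a = 4, b = -4, c = -4, d = -1.
So h(u) = 4u^3 - 4u^2 - 4u - 1.
Then h(2) = 7.

7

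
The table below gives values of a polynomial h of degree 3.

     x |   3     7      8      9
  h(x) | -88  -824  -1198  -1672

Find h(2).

Write h(x) = ax^3 + bx^2 + cx + d. Substituting each data point gives a linear system:
  27a + 9b + 3c + d = -88
  343a + 49b + 7c + d = -824
  512a + 64b + 8c + d = -1198
  729a + 81b + 9c + d = -1672
Solving the system yields a = -2, b = -2, c = -6, d = 2.
So h(x) = -2x^3 - 2x^2 - 6x + 2.
Then h(2) = -34.

-34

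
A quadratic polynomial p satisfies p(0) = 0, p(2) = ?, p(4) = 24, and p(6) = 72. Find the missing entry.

The 3 known points determine the degree-2 polynomial uniquely.
Write p(x) = ax^2 + bx + c. Substituting each data point gives a linear system:
  c = 0
  16a + 4b + c = 24
  36a + 6b + c = 72
Solving the system yields a = 3, b = -6, c = 0.
So p(x) = 3x^2 - 6x.
Then p(2) = 0.

0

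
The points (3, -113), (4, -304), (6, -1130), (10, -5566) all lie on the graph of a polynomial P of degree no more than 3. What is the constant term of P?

Write P(u) = au^3 + bu^2 + cu + d. Substituting each data point gives a linear system:
  27a + 9b + 3c + d = -113
  64a + 16b + 4c + d = -304
  216a + 36b + 6c + d = -1130
  1000a + 100b + 10c + d = -5566
Solving the system yields a = -6, b = 4, c = 3, d = 4.
So P(u) = -6u³ + 4u² + 3u + 4.
The constant term is 4.

4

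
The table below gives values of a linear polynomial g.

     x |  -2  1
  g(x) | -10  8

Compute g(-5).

-28

Write g(x) = ax + b. Substituting each data point gives a linear system:
  -2a + b = -10
  a + b = 8
Solving the system yields a = 6, b = 2.
So g(x) = 6x + 2.
Then g(-5) = -28.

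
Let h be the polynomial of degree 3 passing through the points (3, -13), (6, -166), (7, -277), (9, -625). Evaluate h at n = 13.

-1993

Using the Lagrange interpolation formula with nodes 3, 6, 7, 9:
  L_0(n) = (n - 6)(n - 7)(n - 9) / -72
  L_1(n) = (n - 3)(n - 7)(n - 9) / 9
  L_2(n) = (n - 3)(n - 6)(n - 9) / -8
  L_3(n) = (n - 3)(n - 6)(n - 7) / 36
Then h(n) = -13·L_0(n) - 166·L_1(n) - 277·L_2(n) - 625·L_3(n).
Expanding and collecting terms gives h(n) = -n³ + n² + 3n - 4.
Evaluating at n = 13: h(13) = -1993.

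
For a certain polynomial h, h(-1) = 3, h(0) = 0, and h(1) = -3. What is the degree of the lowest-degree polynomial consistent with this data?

Forward differences of the values at x = -1, 0, 1:
  h  : 3  0  -3
  Δ  : -3  -3
  Δ^2: 0
The first differences are constant (-3) and nonzero, while all higher differences vanish, so the minimal degree is 1.

1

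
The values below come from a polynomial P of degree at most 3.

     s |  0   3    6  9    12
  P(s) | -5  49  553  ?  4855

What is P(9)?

1993

The 4 known points determine the degree-3 polynomial uniquely.
Write P(s) = as^3 + bs^2 + cs + d. Substituting each data point gives a linear system:
  d = -5
  27a + 9b + 3c + d = 49
  216a + 36b + 6c + d = 553
  1728a + 144b + 12c + d = 4855
Solving the system yields a = 3, b = -2, c = -3, d = -5.
So P(s) = 3s^3 - 2s^2 - 3s - 5.
Then P(9) = 1993.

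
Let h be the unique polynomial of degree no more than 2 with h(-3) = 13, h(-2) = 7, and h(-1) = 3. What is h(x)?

h(x) = x^2 - x + 1

Using the Lagrange interpolation formula with nodes -3, -2, -1:
  L_0(x) = (x + 2)(x + 1) / 2
  L_1(x) = (x + 3)(x + 1) / -1
  L_2(x) = (x + 3)(x + 2) / 2
Then h(x) = 13·L_0(x) + 7·L_1(x) + 3·L_2(x).
Expanding and collecting terms gives h(x) = x² - x + 1.
Check: h(-2) = 7. ✓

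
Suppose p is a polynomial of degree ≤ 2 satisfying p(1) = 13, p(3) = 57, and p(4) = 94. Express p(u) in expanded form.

p(u) = 5u^2 + 2u + 6

Using the Lagrange interpolation formula with nodes 1, 3, 4:
  L_0(u) = (u - 3)(u - 4) / 6
  L_1(u) = (u - 1)(u - 4) / -2
  L_2(u) = (u - 1)(u - 3) / 3
Then p(u) = 13·L_0(u) + 57·L_1(u) + 94·L_2(u).
Expanding and collecting terms gives p(u) = 5u² + 2u + 6.
Check: p(4) = 94. ✓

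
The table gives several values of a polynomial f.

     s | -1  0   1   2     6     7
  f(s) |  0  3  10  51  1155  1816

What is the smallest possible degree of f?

Divided differences on the nodes -1, 0, 1, 2, 6, 7:
  order 0: 0  3  10  51  1155  1816
  order 1: 3  7  41  276  661
  order 2: 2  17  47  77
  order 3: 5  5  5
  order 4: 0  0
  order 5: 0
The order-3 divided differences are all 5 (nonzero) and every higher order vanishes, so the data lies on a polynomial of degree exactly 3.

3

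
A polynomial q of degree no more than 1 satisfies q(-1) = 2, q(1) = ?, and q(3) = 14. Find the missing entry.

8

On equispaced nodes a degree-1 polynomial has vanishing second forward difference, so
  q(-1) - 2·q(1) + q(3) = 0.
Substituting the known values and solving for q(1):
  -2·q(1) = -16
  q(1) = 8.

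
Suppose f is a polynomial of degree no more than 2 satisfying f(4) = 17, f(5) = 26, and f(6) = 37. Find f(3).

Using the Lagrange interpolation formula with nodes 4, 5, 6:
  L_0(n) = (n - 5)(n - 6) / 2
  L_1(n) = (n - 4)(n - 6) / -1
  L_2(n) = (n - 4)(n - 5) / 2
Then f(n) = 17·L_0(n) + 26·L_1(n) + 37·L_2(n).
Expanding and collecting terms gives f(n) = n² + 1.
Evaluating at n = 3: f(3) = 10.

10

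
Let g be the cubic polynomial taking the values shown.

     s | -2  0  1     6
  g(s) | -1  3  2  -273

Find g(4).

-85

Using the Lagrange interpolation formula with nodes -2, 0, 1, 6:
  L_0(s) = s(s - 1)(s - 6) / -48
  L_1(s) = (s + 2)(s - 1)(s - 6) / 12
  L_2(s) = (s + 2)s(s - 6) / -15
  L_3(s) = (s + 2)s(s - 1) / 240
Then g(s) = -1·L_0(s) + 3·L_1(s) + 2·L_2(s) - 273·L_3(s).
Expanding and collecting terms gives g(s) = -s³ - 2s² + 2s + 3.
Evaluating at s = 4: g(4) = -85.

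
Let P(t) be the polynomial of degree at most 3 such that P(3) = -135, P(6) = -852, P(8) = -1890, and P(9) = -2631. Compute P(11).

-4647

Using the Lagrange interpolation formula with nodes 3, 6, 8, 9:
  L_0(t) = (t - 6)(t - 8)(t - 9) / -90
  L_1(t) = (t - 3)(t - 8)(t - 9) / 18
  L_2(t) = (t - 3)(t - 6)(t - 9) / -10
  L_3(t) = (t - 3)(t - 6)(t - 8) / 18
Then P(t) = -135·L_0(t) - 852·L_1(t) - 1890·L_2(t) - 2631·L_3(t).
Expanding and collecting terms gives P(t) = -3t^3 - 5t^2 - 5t + 6.
Evaluating at t = 11: P(11) = -4647.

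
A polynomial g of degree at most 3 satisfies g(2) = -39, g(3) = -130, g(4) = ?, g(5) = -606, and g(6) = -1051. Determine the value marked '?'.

-309

The 4 known points determine the degree-3 polynomial uniquely.
Write g(t) = at^3 + bt^2 + ct + d. Substituting each data point gives a linear system:
  8a + 4b + 2c + d = -39
  27a + 9b + 3c + d = -130
  125a + 25b + 5c + d = -606
  216a + 36b + 6c + d = -1051
Solving the system yields a = -5, b = 1, c = -1, d = -1.
So g(t) = -5t³ + t² - t - 1.
Then g(4) = -309.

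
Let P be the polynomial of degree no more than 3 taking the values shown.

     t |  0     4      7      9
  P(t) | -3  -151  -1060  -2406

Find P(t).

Write P(t) = at^3 + bt^2 + ct + d. Substituting each data point gives a linear system:
  d = -3
  64a + 16b + 4c + d = -151
  343a + 49b + 7c + d = -1060
  729a + 81b + 9c + d = -2406
Solving the system yields a = -4, b = 6, c = 3, d = -3.
So P(t) = -4t^3 + 6t^2 + 3t - 3.
Check: P(4) = -151. ✓

P(t) = -4t^3 + 6t^2 + 3t - 3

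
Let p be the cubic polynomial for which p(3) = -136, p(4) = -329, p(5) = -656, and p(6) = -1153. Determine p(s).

p(s) = -6s^3 + 5s^2 - 6s - 1

Using the Lagrange interpolation formula with nodes 3, 4, 5, 6:
  L_0(s) = (s - 4)(s - 5)(s - 6) / -6
  L_1(s) = (s - 3)(s - 5)(s - 6) / 2
  L_2(s) = (s - 3)(s - 4)(s - 6) / -2
  L_3(s) = (s - 3)(s - 4)(s - 5) / 6
Then p(s) = -136·L_0(s) - 329·L_1(s) - 656·L_2(s) - 1153·L_3(s).
Expanding and collecting terms gives p(s) = -6s³ + 5s² - 6s - 1.
Check: p(5) = -656. ✓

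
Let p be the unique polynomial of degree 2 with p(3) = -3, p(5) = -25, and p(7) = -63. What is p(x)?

Using the Lagrange interpolation formula with nodes 3, 5, 7:
  L_0(x) = (x - 5)(x - 7) / 8
  L_1(x) = (x - 3)(x - 7) / -4
  L_2(x) = (x - 3)(x - 5) / 8
Then p(x) = -3·L_0(x) - 25·L_1(x) - 63·L_2(x).
Expanding and collecting terms gives p(x) = -2x² + 5x.
Check: p(3) = -3. ✓

p(x) = -2x^2 + 5x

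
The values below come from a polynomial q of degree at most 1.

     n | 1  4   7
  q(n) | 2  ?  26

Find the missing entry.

14

On equispaced nodes a degree-1 polynomial has vanishing second forward difference, so
  q(1) - 2·q(4) + q(7) = 0.
Substituting the known values and solving for q(4):
  -2·q(4) = -28
  q(4) = 14.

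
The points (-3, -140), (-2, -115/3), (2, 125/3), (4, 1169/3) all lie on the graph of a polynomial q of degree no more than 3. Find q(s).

Write q(s) = as^3 + bs^2 + cs + d. Substituting each data point gives a linear system:
  -27a + 9b - 3c + d = -140
  -8a + 4b - 2c + d = -115/3
  8a + 4b + 2c + d = 125/3
  64a + 16b + 4c + d = 1169/3
Solving the system yields a = 6, b = 5/3, c = -4, d = -5.
So q(s) = 6s^3 + (5/3)s^2 - 4s - 5.
Check: q(-3) = -140. ✓

q(s) = 6s^3 + (5/3)s^2 - 4s - 5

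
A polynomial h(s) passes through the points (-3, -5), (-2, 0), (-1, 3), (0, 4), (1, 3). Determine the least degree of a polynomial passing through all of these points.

Forward differences of the values at s = -3, -2, -1, 0, 1:
  h  : -5  0  3  4  3
  Δ  : 5  3  1  -1
  Δ^2: -2  -2  -2
  Δ^3: 0  0
  Δ^4: 0
The second differences are constant (-2) and nonzero, while all higher differences vanish, so the minimal degree is 2.

2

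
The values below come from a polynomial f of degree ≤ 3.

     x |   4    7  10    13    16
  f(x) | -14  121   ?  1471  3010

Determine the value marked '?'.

562

The 4 known points determine the degree-3 polynomial uniquely.
Write f(x) = ax^3 + bx^2 + cx + d. Substituting each data point gives a linear system:
  64a + 16b + 4c + d = -14
  343a + 49b + 7c + d = 121
  2197a + 169b + 13c + d = 1471
  4096a + 256b + 16c + d = 3010
Solving the system yields a = 1, b = -4, c = -4, d = 2.
So f(x) = x^3 - 4x^2 - 4x + 2.
Then f(10) = 562.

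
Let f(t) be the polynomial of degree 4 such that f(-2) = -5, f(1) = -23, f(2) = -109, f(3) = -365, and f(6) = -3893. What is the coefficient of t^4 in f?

Write f(t) = at^4 + bt^3 + ct^2 + dt + e. Substituting each data point gives a linear system:
  16a - 8b + 4c - 2d + e = -5
  a + b + c + d + e = -23
  16a + 8b + 4c + 2d + e = -109
  81a + 27b + 9c + 3d + e = -365
  1296a + 216b + 36c + 6d + e = -3893
Solving the system yields a = -2, b = -5, c = -5, d = -6, e = -5.
So f(t) = -2t^4 - 5t^3 - 5t^2 - 6t - 5.
The leading coefficient is -2.

-2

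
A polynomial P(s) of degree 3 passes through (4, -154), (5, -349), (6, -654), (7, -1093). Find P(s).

Write P(s) = as^3 + bs^2 + cs + d. Substituting each data point gives a linear system:
  64a + 16b + 4c + d = -154
  125a + 25b + 5c + d = -349
  216a + 36b + 6c + d = -654
  343a + 49b + 7c + d = -1093
Solving the system yields a = -4, b = 5, c = 4, d = 6.
So P(s) = -4s³ + 5s² + 4s + 6.
Check: P(6) = -654. ✓

P(s) = -4s^3 + 5s^2 + 4s + 6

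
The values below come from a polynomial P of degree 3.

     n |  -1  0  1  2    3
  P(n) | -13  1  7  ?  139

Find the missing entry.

The 4 known points determine the degree-3 polynomial uniquely.
Write P(n) = an^3 + bn^2 + cn + d. Substituting each data point gives a linear system:
  -a + b - c + d = -13
  d = 1
  a + b + c + d = 7
  27a + 9b + 3c + d = 139
Solving the system yields a = 6, b = -4, c = 4, d = 1.
So P(n) = 6n^3 - 4n^2 + 4n + 1.
Then P(2) = 41.

41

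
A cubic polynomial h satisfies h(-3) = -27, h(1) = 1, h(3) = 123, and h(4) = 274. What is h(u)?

Write h(u) = au^3 + bu^2 + cu + d. Substituting each data point gives a linear system:
  -27a + 9b - 3c + d = -27
  a + b + c + d = 1
  27a + 9b + 3c + d = 123
  64a + 16b + 4c + d = 274
Solving the system yields a = 3, b = 6, c = -2, d = -6.
So h(u) = 3u^3 + 6u^2 - 2u - 6.
Check: h(4) = 274. ✓

h(u) = 3u^3 + 6u^2 - 2u - 6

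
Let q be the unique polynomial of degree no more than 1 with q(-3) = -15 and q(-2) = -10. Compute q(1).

5

Write q(t) = at + b. Substituting each data point gives a linear system:
  -3a + b = -15
  -2a + b = -10
Solving the system yields a = 5, b = 0.
So q(t) = 5t.
Then q(1) = 5.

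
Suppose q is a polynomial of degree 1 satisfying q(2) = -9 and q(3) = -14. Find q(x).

q(x) = -5x + 1

Write q(x) = ax + b. Substituting each data point gives a linear system:
  2a + b = -9
  3a + b = -14
Solving the system yields a = -5, b = 1.
So q(x) = -5x + 1.
Check: q(3) = -14. ✓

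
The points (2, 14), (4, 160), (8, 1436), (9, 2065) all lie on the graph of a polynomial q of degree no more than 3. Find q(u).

q(u) = 3u^3 - u^2 - 5u + 4

Using the Lagrange interpolation formula with nodes 2, 4, 8, 9:
  L_0(u) = (u - 4)(u - 8)(u - 9) / -84
  L_1(u) = (u - 2)(u - 8)(u - 9) / 40
  L_2(u) = (u - 2)(u - 4)(u - 9) / -24
  L_3(u) = (u - 2)(u - 4)(u - 8) / 35
Then q(u) = 14·L_0(u) + 160·L_1(u) + 1436·L_2(u) + 2065·L_3(u).
Expanding and collecting terms gives q(u) = 3u³ - u² - 5u + 4.
Check: q(2) = 14. ✓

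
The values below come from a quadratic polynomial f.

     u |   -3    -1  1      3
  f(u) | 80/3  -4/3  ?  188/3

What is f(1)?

32/3

The 3 known points determine the degree-2 polynomial uniquely.
Write f(u) = au^2 + bu + c. Substituting each data point gives a linear system:
  9a - 3b + c = 80/3
  a - b + c = -4/3
  9a + 3b + c = 188/3
Solving the system yields a = 5, b = 6, c = -1/3.
So f(u) = 5u^2 + 6u - 1/3.
Then f(1) = 32/3.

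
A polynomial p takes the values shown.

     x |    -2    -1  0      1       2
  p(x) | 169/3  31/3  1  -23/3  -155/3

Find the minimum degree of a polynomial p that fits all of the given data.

3

Forward differences of the values at x = -2, -1, 0, 1, 2:
  p  : 169/3  31/3  1  -23/3  -155/3
  Δ  : -46  -28/3  -26/3  -44
  Δ^2: 110/3  2/3  -106/3
  Δ^3: -36  -36
  Δ^4: 0
The third differences are constant (-36) and nonzero, while all higher differences vanish, so the minimal degree is 3.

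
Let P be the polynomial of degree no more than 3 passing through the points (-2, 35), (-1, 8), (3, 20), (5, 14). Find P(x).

Using the Lagrange interpolation formula with nodes -2, -1, 3, 5:
  L_0(x) = (x + 1)(x - 3)(x - 5) / -35
  L_1(x) = (x + 2)(x - 3)(x - 5) / 24
  L_2(x) = (x + 2)(x + 1)(x - 5) / -40
  L_3(x) = (x + 2)(x + 1)(x - 3) / 84
Then P(x) = 35·L_0(x) + 8·L_1(x) + 20·L_2(x) + 14·L_3(x).
Expanding and collecting terms gives P(x) = -x^3 + 6x^2 - 2x - 1.
Check: P(-1) = 8. ✓

P(x) = -x^3 + 6x^2 - 2x - 1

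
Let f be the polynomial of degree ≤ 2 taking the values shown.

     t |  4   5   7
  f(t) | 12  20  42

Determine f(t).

f(t) = t^2 - t

Write f(t) = at^2 + bt + c. Substituting each data point gives a linear system:
  16a + 4b + c = 12
  25a + 5b + c = 20
  49a + 7b + c = 42
Solving the system yields a = 1, b = -1, c = 0.
So f(t) = t² - t.
Check: f(7) = 42. ✓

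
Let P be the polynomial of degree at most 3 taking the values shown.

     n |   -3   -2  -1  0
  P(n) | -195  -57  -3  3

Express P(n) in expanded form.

P(n) = 6n^3 - 6n^2 - 6n + 3

Write P(n) = an^3 + bn^2 + cn + d. Substituting each data point gives a linear system:
  -27a + 9b - 3c + d = -195
  -8a + 4b - 2c + d = -57
  -a + b - c + d = -3
  d = 3
Solving the system yields a = 6, b = -6, c = -6, d = 3.
So P(n) = 6n^3 - 6n^2 - 6n + 3.
Check: P(-3) = -195. ✓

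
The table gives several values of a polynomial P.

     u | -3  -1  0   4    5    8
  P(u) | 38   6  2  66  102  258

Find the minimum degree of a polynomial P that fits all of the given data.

2

Divided differences on the nodes -3, -1, 0, 4, 5, 8:
  order 0: 38  6  2  66  102  258
  order 1: -16  -4  16  36  52
  order 2: 4  4  4  4
  order 3: 0  0  0
  order 4: 0  0
  order 5: 0
The order-2 divided differences are all 4 (nonzero) and every higher order vanishes, so the data lies on a polynomial of degree exactly 2.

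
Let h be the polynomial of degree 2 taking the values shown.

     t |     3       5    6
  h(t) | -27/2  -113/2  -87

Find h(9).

-429/2

Using the Lagrange interpolation formula with nodes 3, 5, 6:
  L_0(t) = (t - 5)(t - 6) / 6
  L_1(t) = (t - 3)(t - 6) / -2
  L_2(t) = (t - 3)(t - 5) / 3
Then h(t) = -27/2·L_0(t) - 113/2·L_1(t) - 87·L_2(t).
Expanding and collecting terms gives h(t) = -3t² + (5/2)t + 6.
Evaluating at t = 9: h(9) = -429/2.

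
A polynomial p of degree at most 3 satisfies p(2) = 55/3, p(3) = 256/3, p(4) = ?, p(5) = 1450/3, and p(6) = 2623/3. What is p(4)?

691/3

The 4 known points determine the degree-3 polynomial uniquely.
Write p(u) = au^3 + bu^2 + cu + d. Substituting each data point gives a linear system:
  8a + 4b + 2c + d = 55/3
  27a + 9b + 3c + d = 256/3
  125a + 25b + 5c + d = 1450/3
  216a + 36b + 6c + d = 2623/3
Solving the system yields a = 5, b = -6, c = 2, d = -5/3.
So p(u) = 5u³ - 6u² + 2u - 5/3.
Then p(4) = 691/3.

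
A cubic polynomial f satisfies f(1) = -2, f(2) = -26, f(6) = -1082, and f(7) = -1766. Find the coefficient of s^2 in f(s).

Write f(s) = as^3 + bs^2 + cs + d. Substituting each data point gives a linear system:
  a + b + c + d = -2
  8a + 4b + 2c + d = -26
  216a + 36b + 6c + d = -1082
  343a + 49b + 7c + d = -1766
Solving the system yields a = -6, b = 6, c = 0, d = -2.
So f(s) = -6s³ + 6s² - 2.
The coefficient of s^2 is 6.

6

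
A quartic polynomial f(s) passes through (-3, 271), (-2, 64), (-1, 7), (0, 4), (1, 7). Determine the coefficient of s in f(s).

4

Write f(s) = as^4 + bs^3 + cs^2 + ds + e. Substituting each data point gives a linear system:
  81a - 27b + 9c - 3d + e = 271
  16a - 8b + 4c - 2d + e = 64
  a - b + c - d + e = 7
  e = 4
  a + b + c + d + e = 7
Solving the system yields a = 2, b = -4, c = 1, d = 4, e = 4.
So f(s) = 2s^4 - 4s^3 + s^2 + 4s + 4.
The coefficient of s is 4.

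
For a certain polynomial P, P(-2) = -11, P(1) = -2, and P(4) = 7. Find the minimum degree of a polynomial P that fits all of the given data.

Forward differences of the values at u = -2, 1, 4:
  P  : -11  -2  7
  Δ  : 9  9
  Δ^2: 0
The first differences are constant (9) and nonzero, while all higher differences vanish, so the minimal degree is 1.

1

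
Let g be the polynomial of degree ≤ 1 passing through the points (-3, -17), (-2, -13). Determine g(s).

Write g(s) = as + b. Substituting each data point gives a linear system:
  -3a + b = -17
  -2a + b = -13
Solving the system yields a = 4, b = -5.
So g(s) = 4s - 5.
Check: g(-3) = -17. ✓

g(s) = 4s - 5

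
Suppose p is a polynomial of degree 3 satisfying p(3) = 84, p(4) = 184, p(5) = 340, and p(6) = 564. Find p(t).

p(t) = 2t^3 + 4t^2 - 2t

Write p(t) = at^3 + bt^2 + ct + d. Substituting each data point gives a linear system:
  27a + 9b + 3c + d = 84
  64a + 16b + 4c + d = 184
  125a + 25b + 5c + d = 340
  216a + 36b + 6c + d = 564
Solving the system yields a = 2, b = 4, c = -2, d = 0.
So p(t) = 2t³ + 4t² - 2t.
Check: p(4) = 184. ✓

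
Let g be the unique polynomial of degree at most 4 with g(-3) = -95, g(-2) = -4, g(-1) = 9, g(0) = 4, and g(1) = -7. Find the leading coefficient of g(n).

-2

Write g(n) = an^4 + bn^3 + cn^2 + dn + e. Substituting each data point gives a linear system:
  81a - 27b + 9c - 3d + e = -95
  16a - 8b + 4c - 2d + e = -4
  a - b + c - d + e = 9
  e = 4
  a + b + c + d + e = -7
Solving the system yields a = -2, b = -2, c = -1, d = -6, e = 4.
So g(n) = -2n^4 - 2n^3 - n^2 - 6n + 4.
The leading coefficient is -2.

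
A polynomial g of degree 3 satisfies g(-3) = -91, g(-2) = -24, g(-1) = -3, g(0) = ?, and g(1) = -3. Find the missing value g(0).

-4

The 4 known points determine the degree-3 polynomial uniquely.
Write g(s) = as^3 + bs^2 + cs + d. Substituting each data point gives a linear system:
  -27a + 9b - 3c + d = -91
  -8a + 4b - 2c + d = -24
  -a + b - c + d = -3
  a + b + c + d = -3
Solving the system yields a = 4, b = 1, c = -4, d = -4.
So g(s) = 4s^3 + s^2 - 4s - 4.
Then g(0) = -4.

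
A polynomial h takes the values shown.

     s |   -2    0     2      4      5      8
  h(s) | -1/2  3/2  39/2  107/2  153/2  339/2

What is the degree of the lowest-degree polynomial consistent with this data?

Divided differences on the nodes -2, 0, 2, 4, 5, 8:
  order 0: -1/2  3/2  39/2  107/2  153/2  339/2
  order 1: 1  9  17  23  31
  order 2: 2  2  2  2
  order 3: 0  0  0
  order 4: 0  0
  order 5: 0
The order-2 divided differences are all 2 (nonzero) and every higher order vanishes, so the data lies on a polynomial of degree exactly 2.

2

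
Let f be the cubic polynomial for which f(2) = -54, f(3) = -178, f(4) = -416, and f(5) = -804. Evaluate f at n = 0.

Forward differences of the values at n = 2, 3, 4, 5:
  f  : -54  -178  -416  -804
  Δ  : -124  -238  -388
  Δ^2: -114  -150
  Δ^3: -36
The third differences are constant, confirming degree 3.
Interpolating (Newton forward form) and evaluating at n = 0 gives f(0) = -4.

-4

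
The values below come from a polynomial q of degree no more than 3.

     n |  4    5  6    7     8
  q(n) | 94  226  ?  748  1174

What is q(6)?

438

The 4 known points determine the degree-3 polynomial uniquely.
Write q(n) = an^3 + bn^2 + cn + d. Substituting each data point gives a linear system:
  64a + 16b + 4c + d = 94
  125a + 25b + 5c + d = 226
  343a + 49b + 7c + d = 748
  512a + 64b + 8c + d = 1174
Solving the system yields a = 3, b = -5, c = -6, d = 6.
So q(n) = 3n^3 - 5n^2 - 6n + 6.
Then q(6) = 438.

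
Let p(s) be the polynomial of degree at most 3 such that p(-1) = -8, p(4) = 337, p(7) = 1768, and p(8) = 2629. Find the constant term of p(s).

-3

Write p(s) = as^3 + bs^2 + cs + d. Substituting each data point gives a linear system:
  -a + b - c + d = -8
  64a + 16b + 4c + d = 337
  343a + 49b + 7c + d = 1768
  512a + 64b + 8c + d = 2629
Solving the system yields a = 5, b = 1, c = 1, d = -3.
So p(s) = 5s^3 + s^2 + s - 3.
The constant term is -3.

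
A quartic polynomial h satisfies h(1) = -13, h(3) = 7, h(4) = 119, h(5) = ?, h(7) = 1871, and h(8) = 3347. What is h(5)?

The 5 known points determine the degree-4 polynomial uniquely.
Write h(t) = at^4 + bt^3 + ct^2 + dt + e. Substituting each data point gives a linear system:
  a + b + c + d + e = -13
  81a + 27b + 9c + 3d + e = 7
  256a + 64b + 16c + 4d + e = 119
  2401a + 343b + 49c + 7d + e = 1871
  4096a + 512b + 64c + 8d + e = 3347
Solving the system yields a = 1, b = -1, c = -3, d = -5, e = -5.
So h(t) = t⁴ - t³ - 3t² - 5t - 5.
Then h(5) = 395.

395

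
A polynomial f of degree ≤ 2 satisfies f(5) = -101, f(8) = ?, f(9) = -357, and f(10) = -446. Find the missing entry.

-278

The 3 known points determine the degree-2 polynomial uniquely.
Write f(s) = as^2 + bs + c. Substituting each data point gives a linear system:
  25a + 5b + c = -101
  81a + 9b + c = -357
  100a + 10b + c = -446
Solving the system yields a = -5, b = 6, c = -6.
So f(s) = -5s^2 + 6s - 6.
Then f(8) = -278.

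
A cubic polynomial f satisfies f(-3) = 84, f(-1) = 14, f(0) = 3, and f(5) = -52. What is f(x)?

f(x) = -x^3 + 4x^2 - 6x + 3

Write f(x) = ax^3 + bx^2 + cx + d. Substituting each data point gives a linear system:
  -27a + 9b - 3c + d = 84
  -a + b - c + d = 14
  d = 3
  125a + 25b + 5c + d = -52
Solving the system yields a = -1, b = 4, c = -6, d = 3.
So f(x) = -x³ + 4x² - 6x + 3.
Check: f(5) = -52. ✓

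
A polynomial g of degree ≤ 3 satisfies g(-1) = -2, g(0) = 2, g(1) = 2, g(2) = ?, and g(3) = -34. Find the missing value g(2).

-8

On equispaced nodes a degree-3 polynomial has vanishing fourth forward difference, so
  g(-1) - 4·g(0) + 6·g(1) - 4·g(2) + g(3) = 0.
Substituting the known values and solving for g(2):
  -4·g(2) = 32
  g(2) = -8.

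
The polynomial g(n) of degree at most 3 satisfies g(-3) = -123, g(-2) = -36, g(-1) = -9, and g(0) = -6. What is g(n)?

Using the Lagrange interpolation formula with nodes -3, -2, -1, 0:
  L_0(n) = (n + 2)(n + 1)n / -6
  L_1(n) = (n + 3)(n + 1)n / 2
  L_2(n) = (n + 3)(n + 2)n / -2
  L_3(n) = (n + 3)(n + 2)(n + 1) / 6
Then g(n) = -123·L_0(n) - 36·L_1(n) - 9·L_2(n) - 6·L_3(n).
Expanding and collecting terms gives g(n) = 6n^3 + 6n^2 + 3n - 6.
Check: g(0) = -6. ✓

g(n) = 6n^3 + 6n^2 + 3n - 6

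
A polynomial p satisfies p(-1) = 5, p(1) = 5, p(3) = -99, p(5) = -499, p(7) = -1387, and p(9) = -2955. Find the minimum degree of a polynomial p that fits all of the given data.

3

Forward differences of the values at u = -1, 1, 3, 5, 7, 9:
  p  : 5  5  -99  -499  -1387  -2955
  Δ  : 0  -104  -400  -888  -1568
  Δ^2: -104  -296  -488  -680
  Δ^3: -192  -192  -192
  Δ^4: 0  0
  Δ^5: 0
The third differences are constant (-192) and nonzero, while all higher differences vanish, so the minimal degree is 3.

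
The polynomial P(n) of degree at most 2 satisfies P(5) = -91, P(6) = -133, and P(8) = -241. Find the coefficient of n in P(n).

Write P(n) = an^2 + bn + c. Substituting each data point gives a linear system:
  25a + 5b + c = -91
  36a + 6b + c = -133
  64a + 8b + c = -241
Solving the system yields a = -4, b = 2, c = -1.
So P(n) = -4n^2 + 2n - 1.
The coefficient of n is 2.

2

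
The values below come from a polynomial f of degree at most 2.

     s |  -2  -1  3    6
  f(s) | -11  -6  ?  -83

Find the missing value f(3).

The 3 known points determine the degree-2 polynomial uniquely.
Write f(s) = as^2 + bs + c. Substituting each data point gives a linear system:
  4a - 2b + c = -11
  a - b + c = -6
  36a + 6b + c = -83
Solving the system yields a = -2, b = -1, c = -5.
So f(s) = -2s^2 - s - 5.
Then f(3) = -26.

-26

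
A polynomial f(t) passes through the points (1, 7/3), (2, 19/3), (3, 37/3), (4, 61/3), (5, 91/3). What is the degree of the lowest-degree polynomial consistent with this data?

2

Forward differences of the values at t = 1, 2, 3, 4, 5:
  f  : 7/3  19/3  37/3  61/3  91/3
  Δ  : 4  6  8  10
  Δ^2: 2  2  2
  Δ^3: 0  0
  Δ^4: 0
The second differences are constant (2) and nonzero, while all higher differences vanish, so the minimal degree is 2.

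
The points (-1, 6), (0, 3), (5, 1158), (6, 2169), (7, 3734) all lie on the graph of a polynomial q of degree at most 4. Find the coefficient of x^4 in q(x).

1

Write q(x) = ax^4 + bx^3 + cx^2 + dx + e. Substituting each data point gives a linear system:
  a - b + c - d + e = 6
  e = 3
  625a + 125b + 25c + 5d + e = 1158
  1296a + 216b + 36c + 6d + e = 2169
  2401a + 343b + 49c + 7d + e = 3734
Solving the system yields a = 1, b = 3, c = 6, d = 1, e = 3.
So q(x) = x^4 + 3x^3 + 6x^2 + x + 3.
The leading coefficient is 1.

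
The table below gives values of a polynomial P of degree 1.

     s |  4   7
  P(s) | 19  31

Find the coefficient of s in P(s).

4

Write P(s) = as + b. Substituting each data point gives a linear system:
  4a + b = 19
  7a + b = 31
Solving the system yields a = 4, b = 3.
So P(s) = 4s + 3.
The leading coefficient is 4.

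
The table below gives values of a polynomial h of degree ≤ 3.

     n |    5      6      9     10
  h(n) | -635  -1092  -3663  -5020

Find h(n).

Write h(n) = an^3 + bn^2 + cn + d. Substituting each data point gives a linear system:
  125a + 25b + 5c + d = -635
  216a + 36b + 6c + d = -1092
  729a + 81b + 9c + d = -3663
  1000a + 100b + 10c + d = -5020
Solving the system yields a = -5, b = 0, c = -2, d = 0.
So h(n) = -5n³ - 2n.
Check: h(9) = -3663. ✓

h(n) = -5n^3 - 2n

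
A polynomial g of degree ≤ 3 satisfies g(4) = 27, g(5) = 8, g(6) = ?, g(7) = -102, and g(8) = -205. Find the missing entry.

On equispaced nodes a degree-3 polynomial has vanishing fourth forward difference, so
  g(4) - 4·g(5) + 6·g(6) - 4·g(7) + g(8) = 0.
Substituting the known values and solving for g(6):
  6·g(6) = -198
  g(6) = -33.

-33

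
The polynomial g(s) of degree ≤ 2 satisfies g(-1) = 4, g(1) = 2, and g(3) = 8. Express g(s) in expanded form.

g(s) = s^2 - s + 2

Using the Lagrange interpolation formula with nodes -1, 1, 3:
  L_0(s) = (s - 1)(s - 3) / 8
  L_1(s) = (s + 1)(s - 3) / -4
  L_2(s) = (s + 1)(s - 1) / 8
Then g(s) = 4·L_0(s) + 2·L_1(s) + 8·L_2(s).
Expanding and collecting terms gives g(s) = s² - s + 2.
Check: g(1) = 2. ✓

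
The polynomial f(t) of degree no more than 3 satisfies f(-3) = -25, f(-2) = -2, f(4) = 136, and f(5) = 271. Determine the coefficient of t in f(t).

-5

Write f(t) = at^3 + bt^2 + ct + d. Substituting each data point gives a linear system:
  -27a + 9b - 3c + d = -25
  -8a + 4b - 2c + d = -2
  64a + 16b + 4c + d = 136
  125a + 25b + 5c + d = 271
Solving the system yields a = 2, b = 2, c = -5, d = -4.
So f(t) = 2t³ + 2t² - 5t - 4.
The coefficient of t is -5.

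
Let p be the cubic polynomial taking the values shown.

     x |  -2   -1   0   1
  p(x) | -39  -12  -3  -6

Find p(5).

-18

Write p(x) = ax^3 + bx^2 + cx + d. Substituting each data point gives a linear system:
  -8a + 4b - 2c + d = -39
  -a + b - c + d = -12
  d = -3
  a + b + c + d = -6
Solving the system yields a = 1, b = -6, c = 2, d = -3.
So p(x) = x³ - 6x² + 2x - 3.
Then p(5) = -18.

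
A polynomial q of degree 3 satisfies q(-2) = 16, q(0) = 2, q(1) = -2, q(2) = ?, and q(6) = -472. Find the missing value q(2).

The 4 known points determine the degree-3 polynomial uniquely.
Write q(x) = ax^3 + bx^2 + cx + d. Substituting each data point gives a linear system:
  -8a + 4b - 2c + d = 16
  d = 2
  a + b + c + d = -2
  216a + 36b + 6c + d = -472
Solving the system yields a = -2, b = -1, c = -1, d = 2.
So q(x) = -2x^3 - x^2 - x + 2.
Then q(2) = -20.

-20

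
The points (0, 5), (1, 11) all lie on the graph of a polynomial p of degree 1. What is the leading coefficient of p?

6

Write p(x) = ax + b. Substituting each data point gives a linear system:
  b = 5
  a + b = 11
Solving the system yields a = 6, b = 5.
So p(x) = 6x + 5.
The leading coefficient is 6.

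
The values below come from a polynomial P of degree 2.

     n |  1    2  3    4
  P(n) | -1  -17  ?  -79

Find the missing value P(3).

-43

The 3 known points determine the degree-2 polynomial uniquely.
Write P(n) = an^2 + bn + c. Substituting each data point gives a linear system:
  a + b + c = -1
  4a + 2b + c = -17
  16a + 4b + c = -79
Solving the system yields a = -5, b = -1, c = 5.
So P(n) = -5n^2 - n + 5.
Then P(3) = -43.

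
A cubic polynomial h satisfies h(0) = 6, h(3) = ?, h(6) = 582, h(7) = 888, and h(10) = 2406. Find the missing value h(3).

The 4 known points determine the degree-3 polynomial uniquely.
Write h(s) = as^3 + bs^2 + cs + d. Substituting each data point gives a linear system:
  d = 6
  216a + 36b + 6c + d = 582
  343a + 49b + 7c + d = 888
  1000a + 100b + 10c + d = 2406
Solving the system yields a = 2, b = 4, c = 0, d = 6.
So h(s) = 2s^3 + 4s^2 + 6.
Then h(3) = 96.

96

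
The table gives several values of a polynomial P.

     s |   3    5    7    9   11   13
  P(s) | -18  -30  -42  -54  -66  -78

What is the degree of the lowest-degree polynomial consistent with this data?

1

Forward differences of the values at s = 3, 5, 7, 9, 11, 13:
  P  : -18  -30  -42  -54  -66  -78
  Δ  : -12  -12  -12  -12  -12
  Δ^2: 0  0  0  0
  Δ^3: 0  0  0
  Δ^4: 0  0
  Δ^5: 0
The first differences are constant (-12) and nonzero, while all higher differences vanish, so the minimal degree is 1.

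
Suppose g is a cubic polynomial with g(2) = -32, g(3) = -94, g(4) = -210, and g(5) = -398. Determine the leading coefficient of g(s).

-3

Write g(s) = as^3 + bs^2 + cs + d. Substituting each data point gives a linear system:
  8a + 4b + 2c + d = -32
  27a + 9b + 3c + d = -94
  64a + 16b + 4c + d = -210
  125a + 25b + 5c + d = -398
Solving the system yields a = -3, b = 0, c = -5, d = 2.
So g(s) = -3s^3 - 5s + 2.
The leading coefficient is -3.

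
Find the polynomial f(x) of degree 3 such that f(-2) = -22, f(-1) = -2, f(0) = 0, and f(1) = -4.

Write f(x) = ax^3 + bx^2 + cx + d. Substituting each data point gives a linear system:
  -8a + 4b - 2c + d = -22
  -a + b - c + d = -2
  d = 0
  a + b + c + d = -4
Solving the system yields a = 2, b = -3, c = -3, d = 0.
So f(x) = 2x^3 - 3x^2 - 3x.
Check: f(-2) = -22. ✓

f(x) = 2x^3 - 3x^2 - 3x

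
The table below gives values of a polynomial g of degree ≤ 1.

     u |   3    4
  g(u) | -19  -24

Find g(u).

Using the Lagrange interpolation formula with nodes 3, 4:
  L_0(u) = (u - 4) / -1
  L_1(u) = (u - 3) / 1
Then g(u) = -19·L_0(u) - 24·L_1(u).
Expanding and collecting terms gives g(u) = -5u - 4.
Check: g(4) = -24. ✓

g(u) = -5u - 4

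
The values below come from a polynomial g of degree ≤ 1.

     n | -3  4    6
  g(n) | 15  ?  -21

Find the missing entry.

The 2 known points determine the degree-1 polynomial uniquely.
Write g(n) = an + b. Substituting each data point gives a linear system:
  -3a + b = 15
  6a + b = -21
Solving the system yields a = -4, b = 3.
So g(n) = -4n + 3.
Then g(4) = -13.

-13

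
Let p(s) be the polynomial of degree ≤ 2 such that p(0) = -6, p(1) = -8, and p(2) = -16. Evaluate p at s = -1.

Using the Lagrange interpolation formula with nodes 0, 1, 2:
  L_0(s) = (s - 1)(s - 2) / 2
  L_1(s) = s(s - 2) / -1
  L_2(s) = s(s - 1) / 2
Then p(s) = -6·L_0(s) - 8·L_1(s) - 16·L_2(s).
Expanding and collecting terms gives p(s) = -3s^2 + s - 6.
Evaluating at s = -1: p(-1) = -10.

-10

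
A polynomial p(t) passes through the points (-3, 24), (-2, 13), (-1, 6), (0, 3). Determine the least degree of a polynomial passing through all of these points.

2

Forward differences of the values at t = -3, -2, -1, 0:
  p  : 24  13  6  3
  Δ  : -11  -7  -3
  Δ^2: 4  4
  Δ^3: 0
The second differences are constant (4) and nonzero, while all higher differences vanish, so the minimal degree is 2.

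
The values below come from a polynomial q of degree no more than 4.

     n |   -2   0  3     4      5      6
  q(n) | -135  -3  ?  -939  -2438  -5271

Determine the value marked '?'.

The 5 known points determine the degree-4 polynomial uniquely.
Write q(n) = an^4 + bn^3 + cn^2 + dn + e. Substituting each data point gives a linear system:
  16a - 8b + 4c - 2d + e = -135
  e = -3
  256a + 64b + 16c + 4d + e = -939
  625a + 125b + 25c + 5d + e = -2438
  1296a + 216b + 36c + 6d + e = -5271
Solving the system yields a = -5, b = 6, c = -2, d = -2, e = -3.
So q(n) = -5n⁴ + 6n³ - 2n² - 2n - 3.
Then q(3) = -270.

-270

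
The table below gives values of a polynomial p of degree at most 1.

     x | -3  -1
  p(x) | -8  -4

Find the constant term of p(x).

Write p(x) = ax + b. Substituting each data point gives a linear system:
  -3a + b = -8
  -a + b = -4
Solving the system yields a = 2, b = -2.
So p(x) = 2x - 2.
The constant term is -2.

-2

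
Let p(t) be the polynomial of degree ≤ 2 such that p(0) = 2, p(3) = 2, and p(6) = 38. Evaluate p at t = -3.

38

Write p(t) = at^2 + bt + c. Substituting each data point gives a linear system:
  c = 2
  9a + 3b + c = 2
  36a + 6b + c = 38
Solving the system yields a = 2, b = -6, c = 2.
So p(t) = 2t² - 6t + 2.
Then p(-3) = 38.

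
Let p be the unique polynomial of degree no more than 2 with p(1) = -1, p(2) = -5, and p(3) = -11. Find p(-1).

1

Using the Lagrange interpolation formula with nodes 1, 2, 3:
  L_0(s) = (s - 2)(s - 3) / 2
  L_1(s) = (s - 1)(s - 3) / -1
  L_2(s) = (s - 1)(s - 2) / 2
Then p(s) = -1·L_0(s) - 5·L_1(s) - 11·L_2(s).
Expanding and collecting terms gives p(s) = -s^2 - s + 1.
Evaluating at s = -1: p(-1) = 1.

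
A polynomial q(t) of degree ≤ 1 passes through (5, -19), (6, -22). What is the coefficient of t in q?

-3

Write q(t) = at + b. Substituting each data point gives a linear system:
  5a + b = -19
  6a + b = -22
Solving the system yields a = -3, b = -4.
So q(t) = -3t - 4.
The leading coefficient is -3.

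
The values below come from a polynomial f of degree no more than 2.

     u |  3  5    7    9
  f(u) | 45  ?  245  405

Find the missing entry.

The 3 known points determine the degree-2 polynomial uniquely.
Write f(u) = au^2 + bu + c. Substituting each data point gives a linear system:
  9a + 3b + c = 45
  49a + 7b + c = 245
  81a + 9b + c = 405
Solving the system yields a = 5, b = 0, c = 0.
So f(u) = 5u².
Then f(5) = 125.

125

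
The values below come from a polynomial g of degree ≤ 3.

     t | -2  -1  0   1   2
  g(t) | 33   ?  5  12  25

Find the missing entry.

10

The 4 known points determine the degree-3 polynomial uniquely.
Write g(t) = at^3 + bt^2 + ct + d. Substituting each data point gives a linear system:
  -8a + 4b - 2c + d = 33
  d = 5
  a + b + c + d = 12
  8a + 4b + 2c + d = 25
Solving the system yields a = -1, b = 6, c = 2, d = 5.
So g(t) = -t^3 + 6t^2 + 2t + 5.
Then g(-1) = 10.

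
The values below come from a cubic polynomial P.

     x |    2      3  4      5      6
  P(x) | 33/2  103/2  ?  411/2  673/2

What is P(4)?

225/2

On equispaced nodes a degree-3 polynomial has vanishing fourth forward difference, so
  P(2) - 4·P(3) + 6·P(4) - 4·P(5) + P(6) = 0.
Substituting the known values and solving for P(4):
  6·P(4) = 675
  P(4) = 225/2.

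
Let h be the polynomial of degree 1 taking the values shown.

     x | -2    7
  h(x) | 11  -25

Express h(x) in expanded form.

Using the Lagrange interpolation formula with nodes -2, 7:
  L_0(x) = (x - 7) / -9
  L_1(x) = (x + 2) / 9
Then h(x) = 11·L_0(x) - 25·L_1(x).
Expanding and collecting terms gives h(x) = -4x + 3.
Check: h(7) = -25. ✓

h(x) = -4x + 3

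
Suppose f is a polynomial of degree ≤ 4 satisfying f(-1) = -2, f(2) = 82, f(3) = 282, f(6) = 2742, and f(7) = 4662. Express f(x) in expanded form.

Write f(x) = ax^4 + bx^3 + cx^2 + dx + e. Substituting each data point gives a linear system:
  a - b + c - d + e = -2
  16a + 8b + 4c + 2d + e = 82
  81a + 27b + 9c + 3d + e = 282
  1296a + 216b + 36c + 6d + e = 2742
  2401a + 343b + 49c + 7d + e = 4662
Solving the system yields a = 1, b = 6, c = 4, d = 1, e = 0.
So f(x) = x^4 + 6x^3 + 4x^2 + x.
Check: f(7) = 4662. ✓

f(x) = x^4 + 6x^3 + 4x^2 + x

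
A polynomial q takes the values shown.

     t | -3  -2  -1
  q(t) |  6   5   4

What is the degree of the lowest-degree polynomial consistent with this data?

Forward differences of the values at t = -3, -2, -1:
  q  : 6  5  4
  Δ  : -1  -1
  Δ^2: 0
The first differences are constant (-1) and nonzero, while all higher differences vanish, so the minimal degree is 1.

1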